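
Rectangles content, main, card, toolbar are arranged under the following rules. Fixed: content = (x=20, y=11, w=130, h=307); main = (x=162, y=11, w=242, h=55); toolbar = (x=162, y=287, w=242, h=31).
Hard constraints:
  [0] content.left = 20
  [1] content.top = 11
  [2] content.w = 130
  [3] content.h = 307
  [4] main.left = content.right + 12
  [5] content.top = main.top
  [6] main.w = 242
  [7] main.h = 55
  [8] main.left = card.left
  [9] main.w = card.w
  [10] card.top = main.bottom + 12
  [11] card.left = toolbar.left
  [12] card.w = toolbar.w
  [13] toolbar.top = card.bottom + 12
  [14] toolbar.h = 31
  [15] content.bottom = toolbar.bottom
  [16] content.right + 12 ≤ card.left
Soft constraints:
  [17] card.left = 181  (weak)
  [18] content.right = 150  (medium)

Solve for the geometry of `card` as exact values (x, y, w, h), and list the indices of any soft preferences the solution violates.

1. card.x = 162  [main.left = card.left]
2. card.w = 242  [main.w = card.w]
3. card.y = 78  [card.top = main.bottom + 12]
4. card.h = 197  [toolbar.top = card.bottom + 12]

card = (x=162, y=78, w=242, h=197)
violated soft preferences: 17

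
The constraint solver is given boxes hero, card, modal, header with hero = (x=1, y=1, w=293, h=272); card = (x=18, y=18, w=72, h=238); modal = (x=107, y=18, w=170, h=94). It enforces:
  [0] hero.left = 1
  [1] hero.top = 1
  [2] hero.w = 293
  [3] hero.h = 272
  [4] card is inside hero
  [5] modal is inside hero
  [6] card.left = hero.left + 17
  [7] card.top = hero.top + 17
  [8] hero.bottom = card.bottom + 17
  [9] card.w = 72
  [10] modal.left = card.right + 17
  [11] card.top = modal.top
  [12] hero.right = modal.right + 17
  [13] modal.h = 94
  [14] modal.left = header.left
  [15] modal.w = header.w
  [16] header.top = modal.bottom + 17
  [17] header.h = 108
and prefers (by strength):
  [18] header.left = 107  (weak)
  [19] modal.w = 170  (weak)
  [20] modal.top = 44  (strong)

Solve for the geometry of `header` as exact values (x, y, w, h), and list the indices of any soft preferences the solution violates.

1. header.x = 107  [modal.left = header.left]
2. header.w = 170  [modal.w = header.w]
3. header.y = 129  [header.top = modal.bottom + 17]
4. header.h = 108  [header.h = 108]

header = (x=107, y=129, w=170, h=108)
violated soft preferences: 20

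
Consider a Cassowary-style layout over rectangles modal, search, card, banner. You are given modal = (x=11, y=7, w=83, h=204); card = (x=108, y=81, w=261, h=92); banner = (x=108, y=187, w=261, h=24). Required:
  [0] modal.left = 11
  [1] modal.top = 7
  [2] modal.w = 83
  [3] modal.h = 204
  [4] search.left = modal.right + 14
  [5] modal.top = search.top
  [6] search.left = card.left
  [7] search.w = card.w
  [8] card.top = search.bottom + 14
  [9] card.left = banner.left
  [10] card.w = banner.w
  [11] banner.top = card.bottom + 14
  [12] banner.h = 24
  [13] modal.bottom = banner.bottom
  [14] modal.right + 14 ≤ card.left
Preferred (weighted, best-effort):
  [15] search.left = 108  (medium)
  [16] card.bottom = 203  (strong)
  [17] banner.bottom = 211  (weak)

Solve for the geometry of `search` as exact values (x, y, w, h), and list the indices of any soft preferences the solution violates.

1. search.x = 108  [search.left = modal.right + 14]
2. search.y = 7  [modal.top = search.top]
3. search.w = 261  [search.w = card.w]
4. search.h = 60  [card.top = search.bottom + 14]

search = (x=108, y=7, w=261, h=60)
violated soft preferences: 16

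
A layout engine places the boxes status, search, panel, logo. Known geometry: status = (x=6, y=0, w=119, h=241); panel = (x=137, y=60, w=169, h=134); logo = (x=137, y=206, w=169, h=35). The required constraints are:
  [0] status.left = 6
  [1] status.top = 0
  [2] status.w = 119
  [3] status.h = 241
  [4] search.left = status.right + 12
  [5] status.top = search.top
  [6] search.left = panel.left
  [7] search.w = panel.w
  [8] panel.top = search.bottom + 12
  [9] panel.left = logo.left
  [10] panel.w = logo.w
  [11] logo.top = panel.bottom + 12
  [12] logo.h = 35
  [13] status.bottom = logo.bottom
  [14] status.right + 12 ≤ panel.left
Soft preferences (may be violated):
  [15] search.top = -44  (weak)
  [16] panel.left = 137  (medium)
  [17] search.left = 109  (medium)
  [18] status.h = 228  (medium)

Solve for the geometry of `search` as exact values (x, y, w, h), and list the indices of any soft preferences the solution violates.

search = (x=137, y=0, w=169, h=48)
violated soft preferences: 15, 17, 18

1. search.x = 137  [search.left = status.right + 12]
2. search.y = 0  [status.top = search.top]
3. search.w = 169  [search.w = panel.w]
4. search.h = 48  [panel.top = search.bottom + 12]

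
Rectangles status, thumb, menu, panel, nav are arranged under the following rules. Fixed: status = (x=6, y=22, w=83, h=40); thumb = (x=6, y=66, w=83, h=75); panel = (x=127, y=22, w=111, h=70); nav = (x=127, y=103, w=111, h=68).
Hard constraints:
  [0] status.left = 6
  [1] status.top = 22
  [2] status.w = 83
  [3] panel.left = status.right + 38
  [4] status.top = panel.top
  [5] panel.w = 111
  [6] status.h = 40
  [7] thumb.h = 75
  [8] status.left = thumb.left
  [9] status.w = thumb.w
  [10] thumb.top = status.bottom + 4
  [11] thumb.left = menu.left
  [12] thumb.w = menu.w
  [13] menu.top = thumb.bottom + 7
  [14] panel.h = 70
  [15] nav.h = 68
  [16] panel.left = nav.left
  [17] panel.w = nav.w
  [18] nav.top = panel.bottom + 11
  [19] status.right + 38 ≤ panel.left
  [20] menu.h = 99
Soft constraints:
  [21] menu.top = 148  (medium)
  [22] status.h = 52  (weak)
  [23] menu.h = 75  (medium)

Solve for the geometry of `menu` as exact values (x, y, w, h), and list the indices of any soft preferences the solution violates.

1. menu.x = 6  [thumb.left = menu.left]
2. menu.w = 83  [thumb.w = menu.w]
3. menu.y = 148  [menu.top = thumb.bottom + 7]
4. menu.h = 99  [menu.h = 99]

menu = (x=6, y=148, w=83, h=99)
violated soft preferences: 22, 23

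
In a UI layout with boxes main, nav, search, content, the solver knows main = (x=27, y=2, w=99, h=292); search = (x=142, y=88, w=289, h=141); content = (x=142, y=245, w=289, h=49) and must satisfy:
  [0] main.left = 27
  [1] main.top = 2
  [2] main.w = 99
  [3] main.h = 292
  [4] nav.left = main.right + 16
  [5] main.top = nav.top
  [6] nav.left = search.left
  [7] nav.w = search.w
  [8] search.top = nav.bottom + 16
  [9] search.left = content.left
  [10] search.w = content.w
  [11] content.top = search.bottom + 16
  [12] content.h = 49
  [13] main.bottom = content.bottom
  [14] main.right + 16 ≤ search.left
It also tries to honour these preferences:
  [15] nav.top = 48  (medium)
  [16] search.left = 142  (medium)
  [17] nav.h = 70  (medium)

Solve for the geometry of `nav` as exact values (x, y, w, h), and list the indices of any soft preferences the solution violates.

nav = (x=142, y=2, w=289, h=70)
violated soft preferences: 15

1. nav.x = 142  [nav.left = main.right + 16]
2. nav.y = 2  [main.top = nav.top]
3. nav.w = 289  [nav.w = search.w]
4. nav.h = 70  [search.top = nav.bottom + 16]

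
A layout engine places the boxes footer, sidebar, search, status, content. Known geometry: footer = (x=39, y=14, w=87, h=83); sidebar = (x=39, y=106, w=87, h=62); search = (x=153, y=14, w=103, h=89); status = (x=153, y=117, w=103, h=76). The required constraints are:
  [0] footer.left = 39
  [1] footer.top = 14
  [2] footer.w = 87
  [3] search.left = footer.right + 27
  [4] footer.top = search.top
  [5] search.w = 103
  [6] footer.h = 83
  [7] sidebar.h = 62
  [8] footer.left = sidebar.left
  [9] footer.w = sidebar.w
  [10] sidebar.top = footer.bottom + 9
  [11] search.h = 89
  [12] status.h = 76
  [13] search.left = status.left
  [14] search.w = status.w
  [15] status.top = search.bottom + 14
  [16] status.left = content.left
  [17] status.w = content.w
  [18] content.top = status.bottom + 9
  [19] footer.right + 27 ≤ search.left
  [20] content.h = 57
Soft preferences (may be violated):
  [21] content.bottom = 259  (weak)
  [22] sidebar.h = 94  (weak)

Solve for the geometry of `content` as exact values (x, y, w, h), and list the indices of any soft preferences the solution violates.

1. content.x = 153  [status.left = content.left]
2. content.w = 103  [status.w = content.w]
3. content.y = 202  [content.top = status.bottom + 9]
4. content.h = 57  [content.h = 57]

content = (x=153, y=202, w=103, h=57)
violated soft preferences: 22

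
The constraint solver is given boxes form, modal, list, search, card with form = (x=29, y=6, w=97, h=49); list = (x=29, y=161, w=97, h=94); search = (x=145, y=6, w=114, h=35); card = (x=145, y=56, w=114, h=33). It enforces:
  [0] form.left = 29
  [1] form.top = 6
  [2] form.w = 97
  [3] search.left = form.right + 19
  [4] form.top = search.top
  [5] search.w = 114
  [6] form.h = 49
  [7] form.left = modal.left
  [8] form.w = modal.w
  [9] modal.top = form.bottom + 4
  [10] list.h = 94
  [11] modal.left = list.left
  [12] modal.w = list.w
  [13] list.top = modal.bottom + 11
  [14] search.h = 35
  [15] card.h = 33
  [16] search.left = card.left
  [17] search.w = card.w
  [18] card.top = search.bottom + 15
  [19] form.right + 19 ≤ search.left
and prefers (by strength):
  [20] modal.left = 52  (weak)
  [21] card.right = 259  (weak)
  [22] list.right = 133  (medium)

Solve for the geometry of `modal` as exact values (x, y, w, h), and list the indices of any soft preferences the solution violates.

modal = (x=29, y=59, w=97, h=91)
violated soft preferences: 20, 22

1. modal.x = 29  [form.left = modal.left]
2. modal.w = 97  [form.w = modal.w]
3. modal.y = 59  [modal.top = form.bottom + 4]
4. modal.h = 91  [list.top = modal.bottom + 11]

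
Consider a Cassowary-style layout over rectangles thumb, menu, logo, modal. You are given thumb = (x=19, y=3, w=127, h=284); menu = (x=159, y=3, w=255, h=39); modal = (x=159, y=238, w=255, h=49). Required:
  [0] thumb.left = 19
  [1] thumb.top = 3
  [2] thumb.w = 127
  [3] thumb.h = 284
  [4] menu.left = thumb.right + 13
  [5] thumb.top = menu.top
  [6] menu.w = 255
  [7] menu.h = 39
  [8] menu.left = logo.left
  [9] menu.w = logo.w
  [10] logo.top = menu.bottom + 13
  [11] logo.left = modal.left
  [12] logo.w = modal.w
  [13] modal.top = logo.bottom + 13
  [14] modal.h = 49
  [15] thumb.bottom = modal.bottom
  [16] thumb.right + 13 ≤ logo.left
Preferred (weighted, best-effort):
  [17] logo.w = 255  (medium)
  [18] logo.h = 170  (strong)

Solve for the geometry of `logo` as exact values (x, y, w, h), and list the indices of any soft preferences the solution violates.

1. logo.x = 159  [menu.left = logo.left]
2. logo.w = 255  [menu.w = logo.w]
3. logo.y = 55  [logo.top = menu.bottom + 13]
4. logo.h = 170  [modal.top = logo.bottom + 13]

logo = (x=159, y=55, w=255, h=170)
violated soft preferences: none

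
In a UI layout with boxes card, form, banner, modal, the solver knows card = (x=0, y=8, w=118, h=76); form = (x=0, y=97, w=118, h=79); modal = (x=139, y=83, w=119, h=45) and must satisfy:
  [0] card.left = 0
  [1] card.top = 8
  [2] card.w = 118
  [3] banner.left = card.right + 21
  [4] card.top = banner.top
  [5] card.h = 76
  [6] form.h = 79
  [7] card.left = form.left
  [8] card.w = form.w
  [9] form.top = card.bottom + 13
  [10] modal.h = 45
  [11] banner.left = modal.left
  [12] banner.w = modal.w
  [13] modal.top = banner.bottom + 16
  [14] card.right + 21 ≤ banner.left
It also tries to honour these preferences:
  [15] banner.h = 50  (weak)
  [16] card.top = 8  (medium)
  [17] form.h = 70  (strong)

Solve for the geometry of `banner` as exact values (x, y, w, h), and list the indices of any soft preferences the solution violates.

banner = (x=139, y=8, w=119, h=59)
violated soft preferences: 15, 17

1. banner.x = 139  [banner.left = card.right + 21]
2. banner.y = 8  [card.top = banner.top]
3. banner.w = 119  [banner.w = modal.w]
4. banner.h = 59  [modal.top = banner.bottom + 16]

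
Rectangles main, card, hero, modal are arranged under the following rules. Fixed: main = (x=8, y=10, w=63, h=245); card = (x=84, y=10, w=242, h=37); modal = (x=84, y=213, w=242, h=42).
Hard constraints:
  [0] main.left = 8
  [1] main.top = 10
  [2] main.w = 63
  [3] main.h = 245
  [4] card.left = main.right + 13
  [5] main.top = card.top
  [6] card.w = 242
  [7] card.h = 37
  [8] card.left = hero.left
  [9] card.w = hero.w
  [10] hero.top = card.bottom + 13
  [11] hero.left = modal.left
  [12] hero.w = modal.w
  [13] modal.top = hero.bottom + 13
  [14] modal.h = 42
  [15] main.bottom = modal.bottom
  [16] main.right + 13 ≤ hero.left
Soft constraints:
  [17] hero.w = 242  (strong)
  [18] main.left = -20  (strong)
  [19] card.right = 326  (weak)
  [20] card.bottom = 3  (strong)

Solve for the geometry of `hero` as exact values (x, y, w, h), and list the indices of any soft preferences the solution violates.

hero = (x=84, y=60, w=242, h=140)
violated soft preferences: 18, 20

1. hero.x = 84  [card.left = hero.left]
2. hero.w = 242  [card.w = hero.w]
3. hero.y = 60  [hero.top = card.bottom + 13]
4. hero.h = 140  [modal.top = hero.bottom + 13]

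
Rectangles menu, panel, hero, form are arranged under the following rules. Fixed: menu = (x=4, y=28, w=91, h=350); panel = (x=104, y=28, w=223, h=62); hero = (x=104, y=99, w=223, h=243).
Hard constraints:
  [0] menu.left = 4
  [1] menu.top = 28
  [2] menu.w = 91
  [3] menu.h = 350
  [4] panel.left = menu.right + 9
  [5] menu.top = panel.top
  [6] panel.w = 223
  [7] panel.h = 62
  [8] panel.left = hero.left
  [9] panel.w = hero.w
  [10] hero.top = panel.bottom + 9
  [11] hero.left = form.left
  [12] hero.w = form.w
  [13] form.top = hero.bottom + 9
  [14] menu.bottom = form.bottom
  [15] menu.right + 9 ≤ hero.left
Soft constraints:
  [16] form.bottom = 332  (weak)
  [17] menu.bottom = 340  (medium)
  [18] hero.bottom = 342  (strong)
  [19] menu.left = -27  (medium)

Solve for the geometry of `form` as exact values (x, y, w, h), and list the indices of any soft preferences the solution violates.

form = (x=104, y=351, w=223, h=27)
violated soft preferences: 16, 17, 19

1. form.x = 104  [hero.left = form.left]
2. form.w = 223  [hero.w = form.w]
3. form.y = 351  [form.top = hero.bottom + 9]
4. form.h = 27  [menu.bottom = form.bottom]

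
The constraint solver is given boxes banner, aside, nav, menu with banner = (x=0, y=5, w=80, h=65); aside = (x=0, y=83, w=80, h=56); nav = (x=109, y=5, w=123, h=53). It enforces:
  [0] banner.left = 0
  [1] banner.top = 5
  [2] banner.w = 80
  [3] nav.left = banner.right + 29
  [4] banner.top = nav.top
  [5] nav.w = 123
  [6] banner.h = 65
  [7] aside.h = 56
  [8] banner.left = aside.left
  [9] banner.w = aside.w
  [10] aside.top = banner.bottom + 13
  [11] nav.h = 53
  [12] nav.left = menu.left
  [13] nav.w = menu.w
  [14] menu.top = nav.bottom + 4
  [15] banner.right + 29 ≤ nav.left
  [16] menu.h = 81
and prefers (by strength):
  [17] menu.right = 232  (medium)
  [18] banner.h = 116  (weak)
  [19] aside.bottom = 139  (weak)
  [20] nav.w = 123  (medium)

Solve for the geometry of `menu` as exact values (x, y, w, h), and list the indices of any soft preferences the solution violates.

menu = (x=109, y=62, w=123, h=81)
violated soft preferences: 18

1. menu.x = 109  [nav.left = menu.left]
2. menu.w = 123  [nav.w = menu.w]
3. menu.y = 62  [menu.top = nav.bottom + 4]
4. menu.h = 81  [menu.h = 81]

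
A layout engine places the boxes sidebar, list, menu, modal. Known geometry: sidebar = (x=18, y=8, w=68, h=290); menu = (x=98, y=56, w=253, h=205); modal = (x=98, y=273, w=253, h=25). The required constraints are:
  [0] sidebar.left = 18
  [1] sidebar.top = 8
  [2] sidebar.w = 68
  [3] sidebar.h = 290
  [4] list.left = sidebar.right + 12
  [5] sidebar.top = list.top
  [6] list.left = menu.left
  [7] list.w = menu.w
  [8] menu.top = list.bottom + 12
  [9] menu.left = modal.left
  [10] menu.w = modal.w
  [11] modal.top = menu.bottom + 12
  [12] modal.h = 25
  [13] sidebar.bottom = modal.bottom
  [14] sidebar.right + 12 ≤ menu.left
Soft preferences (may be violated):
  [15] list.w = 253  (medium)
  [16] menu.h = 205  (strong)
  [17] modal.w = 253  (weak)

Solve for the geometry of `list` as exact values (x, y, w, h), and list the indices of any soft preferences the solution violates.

1. list.x = 98  [list.left = sidebar.right + 12]
2. list.y = 8  [sidebar.top = list.top]
3. list.w = 253  [list.w = menu.w]
4. list.h = 36  [menu.top = list.bottom + 12]

list = (x=98, y=8, w=253, h=36)
violated soft preferences: none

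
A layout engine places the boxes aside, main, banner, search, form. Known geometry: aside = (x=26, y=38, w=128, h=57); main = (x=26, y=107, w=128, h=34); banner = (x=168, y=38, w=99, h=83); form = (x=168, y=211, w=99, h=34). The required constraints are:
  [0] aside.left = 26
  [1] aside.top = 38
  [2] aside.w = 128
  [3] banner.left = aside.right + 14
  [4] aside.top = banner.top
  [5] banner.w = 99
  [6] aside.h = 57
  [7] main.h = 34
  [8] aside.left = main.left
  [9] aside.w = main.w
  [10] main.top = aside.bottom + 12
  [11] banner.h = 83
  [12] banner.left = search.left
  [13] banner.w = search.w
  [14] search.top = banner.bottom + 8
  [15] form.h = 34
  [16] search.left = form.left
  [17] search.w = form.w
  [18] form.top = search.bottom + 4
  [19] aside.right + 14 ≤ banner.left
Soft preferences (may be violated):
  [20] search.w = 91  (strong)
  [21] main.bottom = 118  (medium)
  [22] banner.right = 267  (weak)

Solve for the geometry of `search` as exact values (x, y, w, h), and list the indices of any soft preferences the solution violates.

1. search.x = 168  [banner.left = search.left]
2. search.w = 99  [banner.w = search.w]
3. search.y = 129  [search.top = banner.bottom + 8]
4. search.h = 78  [form.top = search.bottom + 4]

search = (x=168, y=129, w=99, h=78)
violated soft preferences: 20, 21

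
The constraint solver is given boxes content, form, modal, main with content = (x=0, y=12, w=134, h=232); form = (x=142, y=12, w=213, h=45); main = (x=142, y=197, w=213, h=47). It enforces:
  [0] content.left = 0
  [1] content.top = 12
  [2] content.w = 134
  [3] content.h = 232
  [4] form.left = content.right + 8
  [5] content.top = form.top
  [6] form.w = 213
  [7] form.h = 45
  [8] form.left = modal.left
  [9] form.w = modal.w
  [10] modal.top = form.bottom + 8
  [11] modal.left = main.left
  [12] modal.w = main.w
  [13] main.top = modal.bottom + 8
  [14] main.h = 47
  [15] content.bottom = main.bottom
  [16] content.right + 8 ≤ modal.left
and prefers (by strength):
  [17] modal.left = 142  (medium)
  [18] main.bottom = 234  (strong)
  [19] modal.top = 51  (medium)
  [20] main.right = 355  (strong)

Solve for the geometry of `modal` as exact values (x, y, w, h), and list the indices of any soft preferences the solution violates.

modal = (x=142, y=65, w=213, h=124)
violated soft preferences: 18, 19

1. modal.x = 142  [form.left = modal.left]
2. modal.w = 213  [form.w = modal.w]
3. modal.y = 65  [modal.top = form.bottom + 8]
4. modal.h = 124  [main.top = modal.bottom + 8]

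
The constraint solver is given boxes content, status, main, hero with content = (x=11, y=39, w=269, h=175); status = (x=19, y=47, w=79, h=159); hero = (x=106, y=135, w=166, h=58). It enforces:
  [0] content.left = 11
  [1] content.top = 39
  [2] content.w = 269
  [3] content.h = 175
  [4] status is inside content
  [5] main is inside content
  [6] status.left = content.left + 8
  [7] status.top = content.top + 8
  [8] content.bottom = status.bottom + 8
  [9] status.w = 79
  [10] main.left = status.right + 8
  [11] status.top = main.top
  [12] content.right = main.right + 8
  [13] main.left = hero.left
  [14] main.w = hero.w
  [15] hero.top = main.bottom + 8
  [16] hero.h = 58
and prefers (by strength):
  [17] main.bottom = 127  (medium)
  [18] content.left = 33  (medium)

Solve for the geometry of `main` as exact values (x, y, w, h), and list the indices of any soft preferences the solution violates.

main = (x=106, y=47, w=166, h=80)
violated soft preferences: 18

1. main.x = 106  [main.left = status.right + 8]
2. main.y = 47  [status.top = main.top]
3. main.w = 166  [content.right = main.right + 8]
4. main.h = 80  [hero.top = main.bottom + 8]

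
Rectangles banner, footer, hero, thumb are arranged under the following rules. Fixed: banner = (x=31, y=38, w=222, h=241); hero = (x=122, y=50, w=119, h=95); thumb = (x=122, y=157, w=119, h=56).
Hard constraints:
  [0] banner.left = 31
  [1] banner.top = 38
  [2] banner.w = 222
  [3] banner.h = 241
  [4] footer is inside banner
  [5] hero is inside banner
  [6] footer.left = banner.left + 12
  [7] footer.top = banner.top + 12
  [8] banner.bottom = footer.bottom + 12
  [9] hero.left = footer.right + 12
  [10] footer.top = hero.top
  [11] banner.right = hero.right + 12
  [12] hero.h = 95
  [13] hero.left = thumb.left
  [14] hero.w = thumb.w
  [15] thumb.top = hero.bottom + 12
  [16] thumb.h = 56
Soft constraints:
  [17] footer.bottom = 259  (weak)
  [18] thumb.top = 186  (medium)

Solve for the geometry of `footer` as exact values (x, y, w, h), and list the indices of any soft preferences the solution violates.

footer = (x=43, y=50, w=67, h=217)
violated soft preferences: 17, 18

1. footer.x = 43  [footer.left = banner.left + 12]
2. footer.y = 50  [footer.top = banner.top + 12]
3. footer.h = 217  [banner.bottom = footer.bottom + 12]
4. footer.w = 67  [hero.left = footer.right + 12]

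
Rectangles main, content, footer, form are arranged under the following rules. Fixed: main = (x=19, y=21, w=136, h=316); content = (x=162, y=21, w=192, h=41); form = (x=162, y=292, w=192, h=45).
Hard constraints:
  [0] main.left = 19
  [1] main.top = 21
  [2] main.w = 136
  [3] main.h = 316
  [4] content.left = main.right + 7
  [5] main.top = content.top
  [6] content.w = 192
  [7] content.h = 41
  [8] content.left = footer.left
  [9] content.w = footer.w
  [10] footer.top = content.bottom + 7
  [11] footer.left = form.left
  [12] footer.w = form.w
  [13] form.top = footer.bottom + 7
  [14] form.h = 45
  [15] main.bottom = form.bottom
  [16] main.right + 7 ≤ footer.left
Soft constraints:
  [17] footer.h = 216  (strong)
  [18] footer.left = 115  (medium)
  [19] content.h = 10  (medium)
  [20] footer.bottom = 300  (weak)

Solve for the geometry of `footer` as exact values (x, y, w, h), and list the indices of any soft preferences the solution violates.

footer = (x=162, y=69, w=192, h=216)
violated soft preferences: 18, 19, 20

1. footer.x = 162  [content.left = footer.left]
2. footer.w = 192  [content.w = footer.w]
3. footer.y = 69  [footer.top = content.bottom + 7]
4. footer.h = 216  [form.top = footer.bottom + 7]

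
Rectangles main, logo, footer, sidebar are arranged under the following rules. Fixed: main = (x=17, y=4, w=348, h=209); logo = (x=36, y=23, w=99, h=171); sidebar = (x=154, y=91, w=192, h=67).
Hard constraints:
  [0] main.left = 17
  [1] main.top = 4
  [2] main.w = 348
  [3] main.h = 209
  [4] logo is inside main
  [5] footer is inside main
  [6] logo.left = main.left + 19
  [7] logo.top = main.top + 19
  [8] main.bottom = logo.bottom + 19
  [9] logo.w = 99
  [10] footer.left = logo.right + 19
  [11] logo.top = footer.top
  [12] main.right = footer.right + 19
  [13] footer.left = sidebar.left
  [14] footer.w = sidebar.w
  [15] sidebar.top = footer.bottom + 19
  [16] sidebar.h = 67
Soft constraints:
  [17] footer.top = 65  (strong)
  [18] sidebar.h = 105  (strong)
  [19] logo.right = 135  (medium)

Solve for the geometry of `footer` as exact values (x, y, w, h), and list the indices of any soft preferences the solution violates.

footer = (x=154, y=23, w=192, h=49)
violated soft preferences: 17, 18

1. footer.x = 154  [footer.left = logo.right + 19]
2. footer.y = 23  [logo.top = footer.top]
3. footer.w = 192  [main.right = footer.right + 19]
4. footer.h = 49  [sidebar.top = footer.bottom + 19]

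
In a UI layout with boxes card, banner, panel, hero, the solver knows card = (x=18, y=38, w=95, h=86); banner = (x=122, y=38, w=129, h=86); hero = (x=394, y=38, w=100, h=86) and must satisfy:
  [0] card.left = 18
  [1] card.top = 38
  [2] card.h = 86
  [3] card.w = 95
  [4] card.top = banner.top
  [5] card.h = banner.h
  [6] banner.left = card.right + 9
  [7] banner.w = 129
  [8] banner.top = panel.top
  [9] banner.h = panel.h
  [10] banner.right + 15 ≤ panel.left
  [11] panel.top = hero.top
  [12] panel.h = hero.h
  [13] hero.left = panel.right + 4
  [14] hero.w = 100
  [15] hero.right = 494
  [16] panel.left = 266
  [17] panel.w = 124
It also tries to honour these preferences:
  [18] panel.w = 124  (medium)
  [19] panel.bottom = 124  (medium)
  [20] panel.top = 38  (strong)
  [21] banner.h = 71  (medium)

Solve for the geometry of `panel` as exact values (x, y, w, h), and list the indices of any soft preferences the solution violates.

1. panel.y = 38  [banner.top = panel.top]
2. panel.h = 86  [banner.h = panel.h]
3. panel.x = 266  [panel.left = 266]
4. panel.w = 124  [panel.w = 124]

panel = (x=266, y=38, w=124, h=86)
violated soft preferences: 21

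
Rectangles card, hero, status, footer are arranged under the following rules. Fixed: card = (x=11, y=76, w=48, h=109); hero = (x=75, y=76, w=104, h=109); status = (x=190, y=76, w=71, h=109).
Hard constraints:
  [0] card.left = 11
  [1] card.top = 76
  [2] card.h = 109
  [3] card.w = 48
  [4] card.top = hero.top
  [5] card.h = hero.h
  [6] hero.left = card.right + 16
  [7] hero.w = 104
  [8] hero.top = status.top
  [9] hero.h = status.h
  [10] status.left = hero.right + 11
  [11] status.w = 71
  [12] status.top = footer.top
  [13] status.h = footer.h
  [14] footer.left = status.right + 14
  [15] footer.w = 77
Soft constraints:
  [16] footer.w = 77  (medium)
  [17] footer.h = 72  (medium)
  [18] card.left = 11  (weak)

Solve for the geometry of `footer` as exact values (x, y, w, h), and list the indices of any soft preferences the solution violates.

1. footer.y = 76  [status.top = footer.top]
2. footer.h = 109  [status.h = footer.h]
3. footer.x = 275  [footer.left = status.right + 14]
4. footer.w = 77  [footer.w = 77]

footer = (x=275, y=76, w=77, h=109)
violated soft preferences: 17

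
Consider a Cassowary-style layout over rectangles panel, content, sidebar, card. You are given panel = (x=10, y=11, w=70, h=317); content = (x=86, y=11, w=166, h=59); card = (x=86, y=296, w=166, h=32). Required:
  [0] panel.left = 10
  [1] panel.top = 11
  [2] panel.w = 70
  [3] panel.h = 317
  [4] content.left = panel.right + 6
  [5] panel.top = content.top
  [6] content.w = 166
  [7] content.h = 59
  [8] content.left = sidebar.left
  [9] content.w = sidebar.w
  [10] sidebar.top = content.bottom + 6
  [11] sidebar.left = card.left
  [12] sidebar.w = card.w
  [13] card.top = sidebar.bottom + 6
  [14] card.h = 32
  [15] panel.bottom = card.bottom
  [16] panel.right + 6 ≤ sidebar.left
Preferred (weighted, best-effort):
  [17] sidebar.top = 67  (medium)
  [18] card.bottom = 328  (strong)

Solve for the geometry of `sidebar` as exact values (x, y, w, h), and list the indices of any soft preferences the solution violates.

1. sidebar.x = 86  [content.left = sidebar.left]
2. sidebar.w = 166  [content.w = sidebar.w]
3. sidebar.y = 76  [sidebar.top = content.bottom + 6]
4. sidebar.h = 214  [card.top = sidebar.bottom + 6]

sidebar = (x=86, y=76, w=166, h=214)
violated soft preferences: 17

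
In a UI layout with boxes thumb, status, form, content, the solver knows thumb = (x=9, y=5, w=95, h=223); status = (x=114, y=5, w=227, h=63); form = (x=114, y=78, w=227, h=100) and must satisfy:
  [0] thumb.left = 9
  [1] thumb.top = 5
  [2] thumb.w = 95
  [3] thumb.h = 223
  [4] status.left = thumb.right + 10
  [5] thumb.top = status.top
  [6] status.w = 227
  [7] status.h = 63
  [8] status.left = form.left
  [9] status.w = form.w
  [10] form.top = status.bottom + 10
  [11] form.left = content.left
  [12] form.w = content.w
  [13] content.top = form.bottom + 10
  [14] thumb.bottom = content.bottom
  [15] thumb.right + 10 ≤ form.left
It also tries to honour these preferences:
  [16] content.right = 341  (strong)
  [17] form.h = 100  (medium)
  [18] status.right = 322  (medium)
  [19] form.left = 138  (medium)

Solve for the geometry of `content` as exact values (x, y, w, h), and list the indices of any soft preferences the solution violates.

1. content.x = 114  [form.left = content.left]
2. content.w = 227  [form.w = content.w]
3. content.y = 188  [content.top = form.bottom + 10]
4. content.h = 40  [thumb.bottom = content.bottom]

content = (x=114, y=188, w=227, h=40)
violated soft preferences: 18, 19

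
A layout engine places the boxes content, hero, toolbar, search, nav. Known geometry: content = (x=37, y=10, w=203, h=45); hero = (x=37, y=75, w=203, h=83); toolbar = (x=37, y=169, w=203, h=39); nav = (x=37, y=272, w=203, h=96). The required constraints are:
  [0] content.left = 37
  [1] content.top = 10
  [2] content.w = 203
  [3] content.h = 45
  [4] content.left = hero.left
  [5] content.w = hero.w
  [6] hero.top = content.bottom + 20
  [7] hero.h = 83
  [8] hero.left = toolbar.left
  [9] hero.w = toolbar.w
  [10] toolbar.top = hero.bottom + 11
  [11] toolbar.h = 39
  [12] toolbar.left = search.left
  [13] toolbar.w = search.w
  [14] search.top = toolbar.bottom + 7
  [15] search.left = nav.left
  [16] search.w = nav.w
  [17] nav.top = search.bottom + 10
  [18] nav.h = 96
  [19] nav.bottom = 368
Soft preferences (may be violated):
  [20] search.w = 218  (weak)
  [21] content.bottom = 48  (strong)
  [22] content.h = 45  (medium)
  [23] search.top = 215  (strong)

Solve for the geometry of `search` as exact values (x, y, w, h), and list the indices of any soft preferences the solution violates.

1. search.x = 37  [toolbar.left = search.left]
2. search.w = 203  [toolbar.w = search.w]
3. search.y = 215  [search.top = toolbar.bottom + 7]
4. search.h = 47  [nav.top = search.bottom + 10]

search = (x=37, y=215, w=203, h=47)
violated soft preferences: 20, 21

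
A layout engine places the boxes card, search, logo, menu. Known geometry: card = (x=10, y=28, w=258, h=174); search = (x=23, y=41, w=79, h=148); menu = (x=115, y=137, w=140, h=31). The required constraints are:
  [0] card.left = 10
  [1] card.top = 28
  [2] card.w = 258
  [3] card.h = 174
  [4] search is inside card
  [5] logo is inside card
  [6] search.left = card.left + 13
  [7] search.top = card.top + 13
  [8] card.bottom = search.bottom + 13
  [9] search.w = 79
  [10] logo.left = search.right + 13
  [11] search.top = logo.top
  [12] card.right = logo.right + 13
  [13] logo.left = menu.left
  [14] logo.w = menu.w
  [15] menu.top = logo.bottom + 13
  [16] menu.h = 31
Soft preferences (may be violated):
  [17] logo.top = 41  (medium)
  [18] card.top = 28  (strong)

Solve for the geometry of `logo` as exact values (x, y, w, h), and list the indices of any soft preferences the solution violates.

1. logo.x = 115  [logo.left = search.right + 13]
2. logo.y = 41  [search.top = logo.top]
3. logo.w = 140  [card.right = logo.right + 13]
4. logo.h = 83  [menu.top = logo.bottom + 13]

logo = (x=115, y=41, w=140, h=83)
violated soft preferences: none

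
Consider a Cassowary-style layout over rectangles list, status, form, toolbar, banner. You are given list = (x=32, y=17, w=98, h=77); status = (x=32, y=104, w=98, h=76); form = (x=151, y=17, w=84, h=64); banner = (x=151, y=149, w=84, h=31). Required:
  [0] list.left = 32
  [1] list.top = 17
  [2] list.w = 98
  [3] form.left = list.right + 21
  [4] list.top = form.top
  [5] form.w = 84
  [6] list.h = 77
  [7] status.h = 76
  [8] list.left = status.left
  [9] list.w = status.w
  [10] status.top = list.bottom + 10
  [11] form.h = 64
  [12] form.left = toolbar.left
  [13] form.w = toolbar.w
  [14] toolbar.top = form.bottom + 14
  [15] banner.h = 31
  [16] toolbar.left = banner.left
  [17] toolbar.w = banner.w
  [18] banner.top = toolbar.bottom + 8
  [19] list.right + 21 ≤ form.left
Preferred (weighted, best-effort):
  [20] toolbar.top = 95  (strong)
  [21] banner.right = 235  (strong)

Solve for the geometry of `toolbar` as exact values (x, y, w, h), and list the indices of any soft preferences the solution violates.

toolbar = (x=151, y=95, w=84, h=46)
violated soft preferences: none

1. toolbar.x = 151  [form.left = toolbar.left]
2. toolbar.w = 84  [form.w = toolbar.w]
3. toolbar.y = 95  [toolbar.top = form.bottom + 14]
4. toolbar.h = 46  [banner.top = toolbar.bottom + 8]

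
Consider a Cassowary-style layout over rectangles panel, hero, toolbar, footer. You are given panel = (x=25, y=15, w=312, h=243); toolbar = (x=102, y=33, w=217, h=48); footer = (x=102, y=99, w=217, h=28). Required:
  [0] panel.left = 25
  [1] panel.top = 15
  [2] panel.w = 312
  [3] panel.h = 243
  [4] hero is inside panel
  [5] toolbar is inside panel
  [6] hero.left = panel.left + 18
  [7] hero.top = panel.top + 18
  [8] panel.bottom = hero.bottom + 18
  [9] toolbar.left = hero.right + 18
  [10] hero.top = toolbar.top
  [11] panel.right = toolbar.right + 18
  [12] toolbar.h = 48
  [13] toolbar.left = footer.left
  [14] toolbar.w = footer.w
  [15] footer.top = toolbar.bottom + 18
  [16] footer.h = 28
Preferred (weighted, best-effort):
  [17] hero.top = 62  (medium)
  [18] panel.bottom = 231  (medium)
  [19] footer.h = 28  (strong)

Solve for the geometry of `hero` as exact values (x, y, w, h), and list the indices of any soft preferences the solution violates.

1. hero.x = 43  [hero.left = panel.left + 18]
2. hero.y = 33  [hero.top = panel.top + 18]
3. hero.h = 207  [panel.bottom = hero.bottom + 18]
4. hero.w = 41  [toolbar.left = hero.right + 18]

hero = (x=43, y=33, w=41, h=207)
violated soft preferences: 17, 18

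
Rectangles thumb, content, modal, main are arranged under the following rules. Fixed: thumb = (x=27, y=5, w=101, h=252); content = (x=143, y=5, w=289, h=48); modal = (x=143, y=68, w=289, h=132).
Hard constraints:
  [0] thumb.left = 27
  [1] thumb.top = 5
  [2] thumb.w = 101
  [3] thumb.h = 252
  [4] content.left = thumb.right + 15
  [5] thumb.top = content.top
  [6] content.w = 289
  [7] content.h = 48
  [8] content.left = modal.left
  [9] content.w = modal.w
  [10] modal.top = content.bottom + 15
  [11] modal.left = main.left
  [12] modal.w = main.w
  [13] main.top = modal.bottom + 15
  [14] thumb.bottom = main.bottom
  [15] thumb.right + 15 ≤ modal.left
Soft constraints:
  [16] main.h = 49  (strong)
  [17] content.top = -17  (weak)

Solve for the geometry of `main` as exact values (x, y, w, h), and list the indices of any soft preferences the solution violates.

1. main.x = 143  [modal.left = main.left]
2. main.w = 289  [modal.w = main.w]
3. main.y = 215  [main.top = modal.bottom + 15]
4. main.h = 42  [thumb.bottom = main.bottom]

main = (x=143, y=215, w=289, h=42)
violated soft preferences: 16, 17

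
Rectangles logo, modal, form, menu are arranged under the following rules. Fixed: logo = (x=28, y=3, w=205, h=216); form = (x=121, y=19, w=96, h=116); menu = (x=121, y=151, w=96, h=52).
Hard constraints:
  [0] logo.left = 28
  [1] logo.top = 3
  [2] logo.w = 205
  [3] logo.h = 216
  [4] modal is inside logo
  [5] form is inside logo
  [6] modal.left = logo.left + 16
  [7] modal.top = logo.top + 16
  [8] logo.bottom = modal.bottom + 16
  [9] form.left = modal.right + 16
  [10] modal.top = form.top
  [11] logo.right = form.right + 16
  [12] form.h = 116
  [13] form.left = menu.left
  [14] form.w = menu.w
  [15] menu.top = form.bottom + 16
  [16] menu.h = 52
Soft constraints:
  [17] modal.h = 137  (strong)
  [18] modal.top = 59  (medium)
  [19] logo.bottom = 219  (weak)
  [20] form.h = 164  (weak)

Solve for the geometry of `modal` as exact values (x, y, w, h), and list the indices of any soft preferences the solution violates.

1. modal.x = 44  [modal.left = logo.left + 16]
2. modal.y = 19  [modal.top = logo.top + 16]
3. modal.h = 184  [logo.bottom = modal.bottom + 16]
4. modal.w = 61  [form.left = modal.right + 16]

modal = (x=44, y=19, w=61, h=184)
violated soft preferences: 17, 18, 20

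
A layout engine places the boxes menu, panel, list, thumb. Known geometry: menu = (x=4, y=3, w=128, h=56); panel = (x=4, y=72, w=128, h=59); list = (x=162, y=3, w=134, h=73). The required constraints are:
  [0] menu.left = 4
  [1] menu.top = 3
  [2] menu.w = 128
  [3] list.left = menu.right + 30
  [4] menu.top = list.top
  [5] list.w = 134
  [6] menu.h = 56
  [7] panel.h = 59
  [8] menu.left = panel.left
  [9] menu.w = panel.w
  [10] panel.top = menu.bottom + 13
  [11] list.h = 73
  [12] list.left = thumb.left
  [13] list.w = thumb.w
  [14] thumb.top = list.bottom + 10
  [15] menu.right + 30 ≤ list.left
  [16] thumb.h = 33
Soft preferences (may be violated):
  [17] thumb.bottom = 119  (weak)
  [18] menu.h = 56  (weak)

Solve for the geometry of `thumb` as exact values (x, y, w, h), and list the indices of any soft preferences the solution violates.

thumb = (x=162, y=86, w=134, h=33)
violated soft preferences: none

1. thumb.x = 162  [list.left = thumb.left]
2. thumb.w = 134  [list.w = thumb.w]
3. thumb.y = 86  [thumb.top = list.bottom + 10]
4. thumb.h = 33  [thumb.h = 33]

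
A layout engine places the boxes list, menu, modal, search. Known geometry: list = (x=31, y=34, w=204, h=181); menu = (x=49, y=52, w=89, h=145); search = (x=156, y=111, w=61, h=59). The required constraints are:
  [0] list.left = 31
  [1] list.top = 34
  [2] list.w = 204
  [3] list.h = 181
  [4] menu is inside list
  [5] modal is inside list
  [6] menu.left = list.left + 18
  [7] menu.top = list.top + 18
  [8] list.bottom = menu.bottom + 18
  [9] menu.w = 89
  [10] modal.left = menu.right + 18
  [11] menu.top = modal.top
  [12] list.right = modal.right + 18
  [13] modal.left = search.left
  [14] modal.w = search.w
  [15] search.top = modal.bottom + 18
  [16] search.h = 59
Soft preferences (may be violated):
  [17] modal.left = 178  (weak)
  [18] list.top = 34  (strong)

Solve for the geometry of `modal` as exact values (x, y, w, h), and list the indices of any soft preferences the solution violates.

modal = (x=156, y=52, w=61, h=41)
violated soft preferences: 17

1. modal.x = 156  [modal.left = menu.right + 18]
2. modal.y = 52  [menu.top = modal.top]
3. modal.w = 61  [list.right = modal.right + 18]
4. modal.h = 41  [search.top = modal.bottom + 18]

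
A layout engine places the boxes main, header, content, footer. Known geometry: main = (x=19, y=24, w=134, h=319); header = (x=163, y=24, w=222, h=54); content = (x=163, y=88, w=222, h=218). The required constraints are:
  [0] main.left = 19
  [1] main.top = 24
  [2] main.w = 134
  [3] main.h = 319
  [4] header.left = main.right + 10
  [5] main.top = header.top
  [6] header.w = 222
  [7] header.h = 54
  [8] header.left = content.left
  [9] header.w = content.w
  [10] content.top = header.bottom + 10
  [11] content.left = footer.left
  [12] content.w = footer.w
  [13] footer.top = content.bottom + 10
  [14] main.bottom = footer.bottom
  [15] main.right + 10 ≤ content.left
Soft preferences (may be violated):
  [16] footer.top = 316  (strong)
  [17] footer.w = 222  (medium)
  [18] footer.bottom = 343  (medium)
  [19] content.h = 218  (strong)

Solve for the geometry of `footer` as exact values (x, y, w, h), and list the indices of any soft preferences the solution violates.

footer = (x=163, y=316, w=222, h=27)
violated soft preferences: none

1. footer.x = 163  [content.left = footer.left]
2. footer.w = 222  [content.w = footer.w]
3. footer.y = 316  [footer.top = content.bottom + 10]
4. footer.h = 27  [main.bottom = footer.bottom]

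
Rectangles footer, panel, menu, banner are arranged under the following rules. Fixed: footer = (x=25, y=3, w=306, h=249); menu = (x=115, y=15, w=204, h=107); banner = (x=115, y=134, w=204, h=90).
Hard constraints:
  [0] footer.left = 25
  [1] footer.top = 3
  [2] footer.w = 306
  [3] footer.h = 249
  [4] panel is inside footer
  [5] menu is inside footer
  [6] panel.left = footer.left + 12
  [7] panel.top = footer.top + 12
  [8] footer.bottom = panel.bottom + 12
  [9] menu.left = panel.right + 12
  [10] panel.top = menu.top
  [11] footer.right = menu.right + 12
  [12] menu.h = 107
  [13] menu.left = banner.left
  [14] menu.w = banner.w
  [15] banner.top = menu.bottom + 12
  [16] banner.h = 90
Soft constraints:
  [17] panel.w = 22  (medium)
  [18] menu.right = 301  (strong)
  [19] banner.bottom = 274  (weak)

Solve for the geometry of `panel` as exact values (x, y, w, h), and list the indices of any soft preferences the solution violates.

panel = (x=37, y=15, w=66, h=225)
violated soft preferences: 17, 18, 19

1. panel.x = 37  [panel.left = footer.left + 12]
2. panel.y = 15  [panel.top = footer.top + 12]
3. panel.h = 225  [footer.bottom = panel.bottom + 12]
4. panel.w = 66  [menu.left = panel.right + 12]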